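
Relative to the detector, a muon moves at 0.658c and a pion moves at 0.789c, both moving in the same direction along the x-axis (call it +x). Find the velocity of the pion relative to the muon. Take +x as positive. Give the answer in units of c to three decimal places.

β_A = 0.658, β_B = 0.789.
Transform to A's frame with the inverse velocity-addition law: u' = (u − v)/(1 − uv/c²), taking u = β_B and v = β_A.
u' = (0.789 − 0.658) / (1 − (0.658)(0.789)) = 0.1310/0.4808 = 0.2724.

+0.272c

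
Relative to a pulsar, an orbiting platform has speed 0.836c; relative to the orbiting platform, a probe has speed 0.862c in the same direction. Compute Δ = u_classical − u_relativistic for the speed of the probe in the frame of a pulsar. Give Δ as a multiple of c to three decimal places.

Δ = 0.711c

Galilean: u_cl = 0.862 + 0.836 = 1.6980.
Relativistic: u_rel = (0.862 + 0.836) / (1 + 0.862·0.836) = 1.6980/1.7206 = 0.9868.
Δ = 1.6980 − 0.9868 = 0.7112.
(The classical prediction exceeds c; the relativistic result does not.)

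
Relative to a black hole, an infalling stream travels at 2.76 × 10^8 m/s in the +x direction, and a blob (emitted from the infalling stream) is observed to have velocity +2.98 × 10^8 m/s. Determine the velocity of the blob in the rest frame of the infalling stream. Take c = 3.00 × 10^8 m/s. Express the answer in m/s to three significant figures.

+2.55 × 10^8 m/s

v = 0.920c, u = 0.993c.
Invert the composition law: u' = (u − v)/(1 − uv/c²).
u' = (0.993 − 0.920) / (1 − (0.993)(0.920)) = 0.0733/0.0861 = 0.8514.
u' = 0.8514 × 3.00 × 10^8 m/s.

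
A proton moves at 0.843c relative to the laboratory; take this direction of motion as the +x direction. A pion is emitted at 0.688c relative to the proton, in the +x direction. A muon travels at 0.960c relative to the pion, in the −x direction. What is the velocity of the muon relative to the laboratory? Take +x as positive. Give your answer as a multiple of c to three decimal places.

+0.129c

Apply u = (u' + v)/(1 + u'v/c²) successively, working outward toward the laboratory.
Start: velocity of the proton relative to the laboratory = 0.8430c.
Compose with the pion (u' = 0.688 in the proton frame): u_1 = (0.688 + 0.843) / (1 + 0.688·0.843) = 1.5310/1.5800 = 0.9690.
Compose with the muon (u' = -0.960 in the pion frame): u_2 = (-0.960 + 0.969) / (1 + (-0.960)·0.969) = 0.0090/0.0698 = 0.1290.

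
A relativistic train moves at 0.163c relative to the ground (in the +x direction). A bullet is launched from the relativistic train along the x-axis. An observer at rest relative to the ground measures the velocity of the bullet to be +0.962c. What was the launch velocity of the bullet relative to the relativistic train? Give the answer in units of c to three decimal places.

+0.948c

Invert the composition law: u' = (u − v)/(1 − uv/c²).
u' = (0.962 − 0.163) / (1 − (0.962)(0.163)) = 0.7990/0.8432 = 0.9476.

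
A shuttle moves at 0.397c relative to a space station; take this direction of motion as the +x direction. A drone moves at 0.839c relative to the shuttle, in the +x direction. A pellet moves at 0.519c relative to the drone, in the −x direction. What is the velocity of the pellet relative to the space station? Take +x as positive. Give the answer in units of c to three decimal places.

Apply u = (u' + v)/(1 + u'v/c²) successively, working outward toward the space station.
Start: velocity of the shuttle relative to the space station = 0.3970c.
Compose with the drone (u' = 0.839 in the shuttle frame): u_1 = (0.839 + 0.397) / (1 + 0.839·0.397) = 1.2360/1.3331 = 0.9272.
Compose with the pellet (u' = -0.519 in the drone frame): u_2 = (-0.519 + 0.927) / (1 + (-0.519)·0.927) = 0.4082/0.5188 = 0.7868.

+0.787c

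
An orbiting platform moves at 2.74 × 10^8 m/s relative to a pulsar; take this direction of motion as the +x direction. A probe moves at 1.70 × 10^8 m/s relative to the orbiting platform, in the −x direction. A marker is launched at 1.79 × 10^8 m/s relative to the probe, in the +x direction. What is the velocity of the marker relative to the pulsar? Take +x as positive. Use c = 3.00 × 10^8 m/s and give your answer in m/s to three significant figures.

Apply u = (u' + v)/(1 + u'v/c²) successively, working outward toward the pulsar.
(Dividing each given speed by c = 3.00 × 10^8 m/s to work in units of c.)
Start: velocity of the orbiting platform relative to the pulsar = 0.9133c.
Compose with the probe (u' = -0.567 in the orbiting platform frame): u_1 = (-0.567 + 0.913) / (1 + (-0.567)·0.913) = 0.3467/0.4824 = 0.7186.
Compose with the marker (u' = 0.597 in the probe frame): u_2 = (0.597 + 0.719) / (1 + 0.597·0.719) = 1.3152/1.4287 = 0.9206.
So u = 0.9206 × 3.00 × 10^8 m/s.

+2.76 × 10^8 m/s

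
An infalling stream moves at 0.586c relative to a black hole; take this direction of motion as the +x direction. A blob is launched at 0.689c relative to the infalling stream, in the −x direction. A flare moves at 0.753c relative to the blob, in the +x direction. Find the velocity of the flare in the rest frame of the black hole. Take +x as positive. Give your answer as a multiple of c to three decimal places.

Apply u = (u' + v)/(1 + u'v/c²) successively, working outward toward the black hole.
Start: velocity of the infalling stream relative to the black hole = 0.5860c.
Compose with the blob (u' = -0.689 in the infalling stream frame): u_1 = (-0.689 + 0.586) / (1 + (-0.689)·0.586) = -0.1030/0.5962 = -0.1727.
Compose with the flare (u' = 0.753 in the blob frame): u_2 = (0.753 + (-0.173)) / (1 + 0.753·(-0.173)) = 0.5803/0.8699 = 0.6670.

+0.667c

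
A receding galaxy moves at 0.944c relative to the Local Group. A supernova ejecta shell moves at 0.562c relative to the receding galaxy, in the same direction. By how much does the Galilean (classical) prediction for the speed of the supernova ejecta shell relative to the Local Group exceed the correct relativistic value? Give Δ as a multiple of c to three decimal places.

Δ = 0.522c

Galilean: u_cl = 0.562 + 0.944 = 1.5060.
Relativistic: u_rel = (0.562 + 0.944) / (1 + 0.562·0.944) = 1.5060/1.5305 = 0.9840.
Δ = 1.5060 − 0.9840 = 0.5220.
(The classical prediction exceeds c; the relativistic result does not.)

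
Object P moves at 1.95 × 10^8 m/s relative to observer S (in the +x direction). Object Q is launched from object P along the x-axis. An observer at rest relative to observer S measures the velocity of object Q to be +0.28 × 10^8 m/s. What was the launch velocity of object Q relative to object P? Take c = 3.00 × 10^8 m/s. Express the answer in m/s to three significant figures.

v = 0.650c, u = 0.093c.
Invert the composition law: u' = (u − v)/(1 − uv/c²).
u' = (0.093 − 0.650) / (1 − (0.093)(0.650)) = -0.5567/0.9393 = -0.5926.
u' = -0.5926 × 3.00 × 10^8 m/s.

-1.78 × 10^8 m/s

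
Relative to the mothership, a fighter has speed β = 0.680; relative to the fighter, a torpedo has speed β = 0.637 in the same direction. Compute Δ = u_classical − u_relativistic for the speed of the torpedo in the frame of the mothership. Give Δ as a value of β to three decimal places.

Galilean: u_cl = 0.637 + 0.680 = 1.3170.
Relativistic: u_rel = (0.637 + 0.680) / (1 + 0.637·0.680) = 1.3170/1.4332 = 0.9189.
Δ = 1.3170 − 0.9189 = 0.3981.
(The classical prediction exceeds c; the relativistic result does not.)

Δ = 0.398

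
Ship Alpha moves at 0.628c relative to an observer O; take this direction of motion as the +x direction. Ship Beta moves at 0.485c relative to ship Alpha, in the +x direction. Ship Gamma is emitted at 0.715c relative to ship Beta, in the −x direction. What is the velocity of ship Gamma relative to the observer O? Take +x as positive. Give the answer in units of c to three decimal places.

Apply u = (u' + v)/(1 + u'v/c²) successively, working outward toward the observer O.
Start: velocity of ship Alpha relative to the observer O = 0.6280c.
Compose with ship Beta (u' = 0.485 in ship Alpha frame): u_1 = (0.485 + 0.628) / (1 + 0.485·0.628) = 1.1130/1.3046 = 0.8531.
Compose with ship Gamma (u' = -0.715 in ship Beta frame): u_2 = (-0.715 + 0.853) / (1 + (-0.715)·0.853) = 0.1381/0.3900 = 0.3542.

+0.354c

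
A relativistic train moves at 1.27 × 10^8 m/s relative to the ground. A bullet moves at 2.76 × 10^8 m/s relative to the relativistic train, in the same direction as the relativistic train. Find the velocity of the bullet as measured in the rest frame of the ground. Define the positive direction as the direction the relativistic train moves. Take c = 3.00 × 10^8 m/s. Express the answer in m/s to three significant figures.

2.90 × 10^8 m/s

In units of c (dividing by 3.00 × 10^8 m/s): v = 0.423, u' = 0.920.
u = (u' + v)/(1 + u'v/c²):
u = (0.920 + 0.423) / (1 + 0.920·0.423) = 1.3433/1.3895 = 0.9668
Converting back: u = 0.9668 × 3.00 × 10^8 m/s.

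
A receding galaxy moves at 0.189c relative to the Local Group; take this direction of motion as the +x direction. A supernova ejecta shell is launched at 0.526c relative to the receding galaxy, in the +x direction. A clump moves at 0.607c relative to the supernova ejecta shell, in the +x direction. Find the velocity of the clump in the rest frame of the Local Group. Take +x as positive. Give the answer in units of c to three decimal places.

Apply u = (u' + v)/(1 + u'v/c²) successively, working outward toward the Local Group.
Start: velocity of the receding galaxy relative to the Local Group = 0.1890c.
Compose with the supernova ejecta shell (u' = 0.526 in the receding galaxy frame): u_1 = (0.526 + 0.189) / (1 + 0.526·0.189) = 0.7150/1.0994 = 0.6503.
Compose with the clump (u' = 0.607 in the supernova ejecta shell frame): u_2 = (0.607 + 0.650) / (1 + 0.607·0.650) = 1.2573/1.3948 = 0.9015.

0.901c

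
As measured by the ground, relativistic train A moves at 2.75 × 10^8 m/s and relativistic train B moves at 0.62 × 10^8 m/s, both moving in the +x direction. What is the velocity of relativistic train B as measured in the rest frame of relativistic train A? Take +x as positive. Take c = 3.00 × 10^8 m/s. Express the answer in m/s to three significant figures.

β_A = 0.917, β_B = 0.207 (dividing each by c = 3.00 × 10^8 m/s).
Transform to A's frame with the inverse velocity-addition law: u' = (u − v)/(1 − uv/c²), taking u = β_B and v = β_A.
u' = (0.207 − 0.917) / (1 − (0.917)(0.207)) = -0.7100/0.8106 = -0.8759.
u' = -0.8759 × 3.00 × 10^8 m/s.

-2.63 × 10^8 m/s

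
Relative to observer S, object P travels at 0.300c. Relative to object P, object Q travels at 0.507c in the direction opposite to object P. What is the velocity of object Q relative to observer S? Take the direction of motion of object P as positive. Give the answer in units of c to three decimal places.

-0.244c

With v = 0.300 and u' = -0.507 (in units of c),
u = (u' + v)/(1 + u'v/c²):
u = (-0.507 + 0.300) / (1 + (-0.507)·0.300) = -0.2070/0.8479 = -0.2441
(Galilean addition would give -0.207c.)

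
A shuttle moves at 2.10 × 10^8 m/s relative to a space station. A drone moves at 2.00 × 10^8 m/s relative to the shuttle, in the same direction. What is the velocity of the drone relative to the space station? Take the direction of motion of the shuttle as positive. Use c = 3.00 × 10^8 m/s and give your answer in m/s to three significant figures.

2.80 × 10^8 m/s

In units of c (dividing by 3.00 × 10^8 m/s): v = 0.700, u' = 0.667.
u = (u' + v)/(1 + u'v/c²):
u = (0.667 + 0.700) / (1 + 0.667·0.700) = 1.3667/1.4667 = 0.9318
Converting back: u = 0.9318 × 3.00 × 10^8 m/s.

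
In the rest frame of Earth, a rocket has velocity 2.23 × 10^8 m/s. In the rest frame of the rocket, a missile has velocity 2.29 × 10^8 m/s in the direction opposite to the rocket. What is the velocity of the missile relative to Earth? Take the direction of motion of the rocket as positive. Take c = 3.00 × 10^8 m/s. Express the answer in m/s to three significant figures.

-1.39 × 10^7 m/s

In units of c (dividing by 3.00 × 10^8 m/s): v = 0.743, u' = -0.763.
u = (u' + v)/(1 + u'v/c²):
u = (-0.763 + 0.743) / (1 + (-0.763)·0.743) = -0.0200/0.4326 = -0.0462
Converting back: u = -0.0462 × 3.00 × 10^8 m/s.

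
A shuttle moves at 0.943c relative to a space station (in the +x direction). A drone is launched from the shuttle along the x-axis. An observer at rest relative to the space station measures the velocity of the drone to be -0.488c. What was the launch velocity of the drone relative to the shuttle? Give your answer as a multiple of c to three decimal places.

-0.980c

Invert the composition law: u' = (u − v)/(1 − uv/c²).
u' = (-0.488 − 0.943) / (1 − (-0.488)(0.943)) = -1.4310/1.4602 = -0.9800.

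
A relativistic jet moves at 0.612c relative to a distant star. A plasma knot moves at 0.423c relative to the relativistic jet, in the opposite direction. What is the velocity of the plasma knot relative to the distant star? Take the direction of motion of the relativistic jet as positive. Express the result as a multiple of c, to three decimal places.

With v = 0.612 and u' = -0.423 (in units of c),
u = (u' + v)/(1 + u'v/c²):
u = (-0.423 + 0.612) / (1 + (-0.423)·0.612) = 0.1890/0.7411 = 0.2550
(Galilean addition would give +0.189c.)

+0.255c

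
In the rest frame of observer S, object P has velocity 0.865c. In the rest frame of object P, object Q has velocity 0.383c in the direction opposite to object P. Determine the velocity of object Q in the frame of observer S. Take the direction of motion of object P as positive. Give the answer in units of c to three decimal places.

With v = 0.865 and u' = -0.383 (in units of c),
u = (u' + v)/(1 + u'v/c²):
u = (-0.383 + 0.865) / (1 + (-0.383)·0.865) = 0.4820/0.6687 = 0.7208

+0.721c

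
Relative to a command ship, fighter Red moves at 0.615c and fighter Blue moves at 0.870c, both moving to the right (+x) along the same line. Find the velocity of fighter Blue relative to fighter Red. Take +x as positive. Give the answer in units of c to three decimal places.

β_A = 0.615, β_B = 0.870.
Transform to A's frame with the inverse velocity-addition law: u' = (u − v)/(1 − uv/c²), taking u = β_B and v = β_A.
u' = (0.870 − 0.615) / (1 − (0.615)(0.870)) = 0.2550/0.4649 = 0.5484.

+0.548c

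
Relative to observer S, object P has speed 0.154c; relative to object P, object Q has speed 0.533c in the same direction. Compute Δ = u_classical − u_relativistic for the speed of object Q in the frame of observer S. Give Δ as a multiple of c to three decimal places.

Galilean: u_cl = 0.533 + 0.154 = 0.6870.
Relativistic: u_rel = (0.533 + 0.154) / (1 + 0.533·0.154) = 0.6870/1.0821 = 0.6349.
Δ = 0.6870 − 0.6349 = 0.0521.

Δ = 0.052c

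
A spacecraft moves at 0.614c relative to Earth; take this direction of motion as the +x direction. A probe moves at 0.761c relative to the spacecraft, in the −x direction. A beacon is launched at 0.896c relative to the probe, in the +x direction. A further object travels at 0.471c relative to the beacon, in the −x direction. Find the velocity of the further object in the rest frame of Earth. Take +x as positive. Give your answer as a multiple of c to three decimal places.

Apply u = (u' + v)/(1 + u'v/c²) successively, working outward toward Earth.
Start: velocity of the spacecraft relative to Earth = 0.6140c.
Compose with the probe (u' = -0.761 in the spacecraft frame): u_1 = (-0.761 + 0.614) / (1 + (-0.761)·0.614) = -0.1470/0.5327 = -0.2759.
Compose with the beacon (u' = 0.896 in the probe frame): u_2 = (0.896 + (-0.276)) / (1 + 0.896·(-0.276)) = 0.6201/0.7528 = 0.8237.
Compose with the further object (u' = -0.471 in the beacon frame): u_3 = (-0.471 + 0.824) / (1 + (-0.471)·0.824) = 0.3527/0.6120 = 0.5763.

+0.576c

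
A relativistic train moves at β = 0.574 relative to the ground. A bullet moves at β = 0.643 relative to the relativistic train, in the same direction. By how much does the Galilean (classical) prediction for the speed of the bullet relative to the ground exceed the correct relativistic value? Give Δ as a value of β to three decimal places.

Galilean: u_cl = 0.643 + 0.574 = 1.2170.
Relativistic: u_rel = (0.643 + 0.574) / (1 + 0.643·0.574) = 1.2170/1.3691 = 0.8889.
Δ = 1.2170 − 0.8889 = 0.3281.
(The classical prediction exceeds c; the relativistic result does not.)

Δ = 0.328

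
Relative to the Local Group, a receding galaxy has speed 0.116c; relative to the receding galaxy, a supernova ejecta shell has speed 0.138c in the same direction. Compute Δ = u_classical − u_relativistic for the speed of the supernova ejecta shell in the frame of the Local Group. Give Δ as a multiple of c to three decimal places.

Galilean: u_cl = 0.138 + 0.116 = 0.2540.
Relativistic: u_rel = (0.138 + 0.116) / (1 + 0.138·0.116) = 0.2540/1.0160 = 0.2500.
Δ = 0.2540 − 0.2500 = 0.0040.

Δ = 0.004c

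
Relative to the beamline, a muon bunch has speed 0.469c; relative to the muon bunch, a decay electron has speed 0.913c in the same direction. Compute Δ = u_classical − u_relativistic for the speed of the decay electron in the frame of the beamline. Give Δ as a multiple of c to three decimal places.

Galilean: u_cl = 0.913 + 0.469 = 1.3820.
Relativistic: u_rel = (0.913 + 0.469) / (1 + 0.913·0.469) = 1.3820/1.4282 = 0.9677.
Δ = 1.3820 − 0.9677 = 0.4143.
(The classical prediction exceeds c; the relativistic result does not.)

Δ = 0.414c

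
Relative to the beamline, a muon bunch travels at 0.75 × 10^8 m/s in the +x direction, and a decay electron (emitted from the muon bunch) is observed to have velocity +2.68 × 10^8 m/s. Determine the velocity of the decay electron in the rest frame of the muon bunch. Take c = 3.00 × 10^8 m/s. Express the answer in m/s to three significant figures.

v = 0.250c, u = 0.893c.
Invert the composition law: u' = (u − v)/(1 − uv/c²).
u' = (0.893 − 0.250) / (1 − (0.893)(0.250)) = 0.6433/0.7767 = 0.8283.
u' = 0.8283 × 3.00 × 10^8 m/s.

+2.48 × 10^8 m/s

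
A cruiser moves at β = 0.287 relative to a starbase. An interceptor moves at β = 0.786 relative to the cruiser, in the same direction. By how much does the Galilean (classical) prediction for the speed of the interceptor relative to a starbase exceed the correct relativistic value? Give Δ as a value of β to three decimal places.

Δ = 0.197

Galilean: u_cl = 0.786 + 0.287 = 1.0730.
Relativistic: u_rel = (0.786 + 0.287) / (1 + 0.786·0.287) = 1.0730/1.2256 = 0.8755.
Δ = 1.0730 − 0.8755 = 0.1975.
(The classical prediction exceeds c; the relativistic result does not.)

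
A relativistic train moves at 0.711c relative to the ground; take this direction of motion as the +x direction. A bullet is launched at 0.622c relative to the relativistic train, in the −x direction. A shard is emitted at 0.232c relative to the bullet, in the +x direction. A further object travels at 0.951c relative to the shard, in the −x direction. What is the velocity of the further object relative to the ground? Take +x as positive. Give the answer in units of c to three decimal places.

-0.895c

Apply u = (u' + v)/(1 + u'v/c²) successively, working outward toward the ground.
Start: velocity of the relativistic train relative to the ground = 0.7110c.
Compose with the bullet (u' = -0.622 in the relativistic train frame): u_1 = (-0.622 + 0.711) / (1 + (-0.622)·0.711) = 0.0890/0.5578 = 0.1596.
Compose with the shard (u' = 0.232 in the bullet frame): u_2 = (0.232 + 0.160) / (1 + 0.232·0.160) = 0.3916/1.0370 = 0.3776.
Compose with the further object (u' = -0.951 in the shard frame): u_3 = (-0.951 + 0.378) / (1 + (-0.951)·0.378) = -0.5734/0.6409 = -0.8947.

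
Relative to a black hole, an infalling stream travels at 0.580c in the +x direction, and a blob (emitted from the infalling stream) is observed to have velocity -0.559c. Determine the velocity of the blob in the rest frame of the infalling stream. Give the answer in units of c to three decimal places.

-0.860c

Invert the composition law: u' = (u − v)/(1 − uv/c²).
u' = (-0.559 − 0.580) / (1 − (-0.559)(0.580)) = -1.1390/1.3242 = -0.8601.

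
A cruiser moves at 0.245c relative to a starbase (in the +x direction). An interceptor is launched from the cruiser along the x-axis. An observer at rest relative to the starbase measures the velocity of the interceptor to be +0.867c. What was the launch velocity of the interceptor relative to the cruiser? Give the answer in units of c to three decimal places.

+0.790c

Invert the composition law: u' = (u − v)/(1 − uv/c²).
u' = (0.867 − 0.245) / (1 − (0.867)(0.245)) = 0.6220/0.7876 = 0.7898.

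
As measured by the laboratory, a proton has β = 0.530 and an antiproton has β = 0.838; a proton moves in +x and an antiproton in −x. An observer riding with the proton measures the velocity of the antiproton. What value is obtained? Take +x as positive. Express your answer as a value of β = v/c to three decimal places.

β = -0.947

β_A = 0.530, β_B = -0.838.
Transform to A's frame with the inverse velocity-addition law: u' = (u − v)/(1 − uv/c²), taking u = β_B and v = β_A.
u' = (-0.838 − 0.530) / (1 − (0.530)(-0.838)) = -1.3680/1.4441 = -0.9473.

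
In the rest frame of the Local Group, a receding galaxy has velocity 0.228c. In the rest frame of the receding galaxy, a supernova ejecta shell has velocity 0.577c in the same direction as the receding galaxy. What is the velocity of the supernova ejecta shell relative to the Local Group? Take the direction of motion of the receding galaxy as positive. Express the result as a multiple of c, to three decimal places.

With v = 0.228 and u' = 0.577 (in units of c),
u = (u' + v)/(1 + u'v/c²):
u = (0.577 + 0.228) / (1 + 0.577·0.228) = 0.8050/1.1316 = 0.7114

0.711c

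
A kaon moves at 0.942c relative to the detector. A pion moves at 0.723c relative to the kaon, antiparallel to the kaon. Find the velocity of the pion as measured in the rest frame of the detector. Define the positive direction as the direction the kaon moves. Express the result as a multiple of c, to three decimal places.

+0.687c

With v = 0.942 and u' = -0.723 (in units of c),
u = (u' + v)/(1 + u'v/c²):
u = (-0.723 + 0.942) / (1 + (-0.723)·0.942) = 0.2190/0.3189 = 0.6867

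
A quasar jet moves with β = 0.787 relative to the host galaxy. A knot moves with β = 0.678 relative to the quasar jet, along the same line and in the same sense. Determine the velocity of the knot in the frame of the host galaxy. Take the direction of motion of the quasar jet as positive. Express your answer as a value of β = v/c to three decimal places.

β = 0.955

With v = 0.787 and u' = 0.678 (in units of c),
u = (u' + v)/(1 + u'v/c²):
u = (0.678 + 0.787) / (1 + 0.678·0.787) = 1.4650/1.5336 = 0.9553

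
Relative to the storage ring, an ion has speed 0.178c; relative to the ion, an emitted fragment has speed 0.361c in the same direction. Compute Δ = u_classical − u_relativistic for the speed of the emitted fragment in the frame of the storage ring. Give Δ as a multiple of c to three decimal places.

Galilean: u_cl = 0.361 + 0.178 = 0.5390.
Relativistic: u_rel = (0.361 + 0.178) / (1 + 0.361·0.178) = 0.5390/1.0643 = 0.5065.
Δ = 0.5390 − 0.5065 = 0.0325.

Δ = 0.033c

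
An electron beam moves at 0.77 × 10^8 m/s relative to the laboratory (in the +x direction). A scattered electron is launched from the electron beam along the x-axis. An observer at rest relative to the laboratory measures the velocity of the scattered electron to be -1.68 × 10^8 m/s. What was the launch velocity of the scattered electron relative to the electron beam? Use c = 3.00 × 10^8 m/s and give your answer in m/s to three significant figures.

-2.14 × 10^8 m/s

v = 0.257c, u = -0.560c.
Invert the composition law: u' = (u − v)/(1 − uv/c²).
u' = (-0.560 − 0.257) / (1 − (-0.560)(0.257)) = -0.8167/1.1437 = -0.7140.
u' = -0.7140 × 3.00 × 10^8 m/s.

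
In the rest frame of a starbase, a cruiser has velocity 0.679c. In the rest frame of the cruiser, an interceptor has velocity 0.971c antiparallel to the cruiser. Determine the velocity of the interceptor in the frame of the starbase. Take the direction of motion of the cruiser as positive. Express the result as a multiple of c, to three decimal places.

-0.857c

With v = 0.679 and u' = -0.971 (in units of c),
u = (u' + v)/(1 + u'v/c²):
u = (-0.971 + 0.679) / (1 + (-0.971)·0.679) = -0.2920/0.3407 = -0.8571
(Galilean addition would give -0.292c.)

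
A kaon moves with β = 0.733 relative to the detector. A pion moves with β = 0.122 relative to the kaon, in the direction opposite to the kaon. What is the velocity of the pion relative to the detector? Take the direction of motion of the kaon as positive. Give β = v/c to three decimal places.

β = +0.671

With v = 0.733 and u' = -0.122 (in units of c),
u = (u' + v)/(1 + u'v/c²):
u = (-0.122 + 0.733) / (1 + (-0.122)·0.733) = 0.6110/0.9106 = 0.6710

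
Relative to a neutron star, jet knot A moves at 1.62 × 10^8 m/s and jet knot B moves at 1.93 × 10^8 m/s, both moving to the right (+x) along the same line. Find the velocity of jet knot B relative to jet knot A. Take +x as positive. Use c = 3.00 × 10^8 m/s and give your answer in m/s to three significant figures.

+4.75 × 10^7 m/s

β_A = 0.540, β_B = 0.643 (dividing each by c = 3.00 × 10^8 m/s).
Transform to A's frame with the inverse velocity-addition law: u' = (u − v)/(1 − uv/c²), taking u = β_B and v = β_A.
u' = (0.643 − 0.540) / (1 − (0.540)(0.643)) = 0.1033/0.6526 = 0.1583.
u' = 0.1583 × 3.00 × 10^8 m/s.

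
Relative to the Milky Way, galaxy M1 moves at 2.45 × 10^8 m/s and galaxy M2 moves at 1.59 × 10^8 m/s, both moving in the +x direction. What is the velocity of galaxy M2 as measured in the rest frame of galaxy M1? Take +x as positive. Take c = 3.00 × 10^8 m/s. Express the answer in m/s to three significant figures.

-1.52 × 10^8 m/s

β_A = 0.817, β_B = 0.530 (dividing each by c = 3.00 × 10^8 m/s).
Transform to A's frame with the inverse velocity-addition law: u' = (u − v)/(1 − uv/c²), taking u = β_B and v = β_A.
u' = (0.530 − 0.817) / (1 − (0.817)(0.530)) = -0.2867/0.5672 = -0.5054.
u' = -0.5054 × 3.00 × 10^8 m/s.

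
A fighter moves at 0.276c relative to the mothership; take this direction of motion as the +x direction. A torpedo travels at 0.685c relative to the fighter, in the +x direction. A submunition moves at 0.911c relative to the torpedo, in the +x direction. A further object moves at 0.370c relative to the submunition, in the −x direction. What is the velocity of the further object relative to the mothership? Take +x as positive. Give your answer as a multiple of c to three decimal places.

+0.979c

Apply u = (u' + v)/(1 + u'v/c²) successively, working outward toward the mothership.
Start: velocity of the fighter relative to the mothership = 0.2760c.
Compose with the torpedo (u' = 0.685 in the fighter frame): u_1 = (0.685 + 0.276) / (1 + 0.685·0.276) = 0.9610/1.1891 = 0.8082.
Compose with the submunition (u' = 0.911 in the torpedo frame): u_2 = (0.911 + 0.808) / (1 + 0.911·0.808) = 1.7192/1.7363 = 0.9902.
Compose with the further object (u' = -0.370 in the submunition frame): u_3 = (-0.370 + 0.990) / (1 + (-0.370)·0.990) = 0.6202/0.6336 = 0.9787.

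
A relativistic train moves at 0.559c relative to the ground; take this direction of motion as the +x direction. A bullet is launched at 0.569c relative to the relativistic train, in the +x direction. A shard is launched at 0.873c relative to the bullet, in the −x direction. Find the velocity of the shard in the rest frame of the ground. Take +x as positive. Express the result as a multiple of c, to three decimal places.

-0.068c

Apply u = (u' + v)/(1 + u'v/c²) successively, working outward toward the ground.
Start: velocity of the relativistic train relative to the ground = 0.5590c.
Compose with the bullet (u' = 0.569 in the relativistic train frame): u_1 = (0.569 + 0.559) / (1 + 0.569·0.559) = 1.1280/1.3181 = 0.8558.
Compose with the shard (u' = -0.873 in the bullet frame): u_2 = (-0.873 + 0.856) / (1 + (-0.873)·0.856) = -0.0172/0.2529 = -0.0680.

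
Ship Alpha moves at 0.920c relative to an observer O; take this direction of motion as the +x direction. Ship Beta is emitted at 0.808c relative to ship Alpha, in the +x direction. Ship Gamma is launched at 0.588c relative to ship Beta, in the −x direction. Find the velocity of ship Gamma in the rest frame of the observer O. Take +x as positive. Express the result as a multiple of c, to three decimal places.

Apply u = (u' + v)/(1 + u'v/c²) successively, working outward toward the observer O.
Start: velocity of ship Alpha relative to the observer O = 0.9200c.
Compose with ship Beta (u' = 0.808 in ship Alpha frame): u_1 = (0.808 + 0.920) / (1 + 0.808·0.920) = 1.7280/1.7434 = 0.9912.
Compose with ship Gamma (u' = -0.588 in ship Beta frame): u_2 = (-0.588 + 0.991) / (1 + (-0.588)·0.991) = 0.4032/0.4172 = 0.9665.

+0.966c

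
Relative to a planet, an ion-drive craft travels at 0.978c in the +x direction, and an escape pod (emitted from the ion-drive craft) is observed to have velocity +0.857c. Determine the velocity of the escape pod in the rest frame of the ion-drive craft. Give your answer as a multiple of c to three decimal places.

Invert the composition law: u' = (u − v)/(1 − uv/c²).
u' = (0.857 − 0.978) / (1 − (0.857)(0.978)) = -0.1210/0.1619 = -0.7476.

-0.748c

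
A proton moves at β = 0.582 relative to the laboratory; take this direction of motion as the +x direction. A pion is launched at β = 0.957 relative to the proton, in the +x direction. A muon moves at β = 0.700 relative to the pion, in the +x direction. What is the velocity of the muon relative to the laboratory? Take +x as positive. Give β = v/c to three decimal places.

Apply u = (u' + v)/(1 + u'v/c²) successively, working outward toward the laboratory.
Start: velocity of the proton relative to the laboratory = 0.5820c.
Compose with the pion (u' = 0.957 in the proton frame): u_1 = (0.957 + 0.582) / (1 + 0.957·0.582) = 1.5390/1.5570 = 0.9885.
Compose with the muon (u' = 0.700 in the pion frame): u_2 = (0.700 + 0.988) / (1 + 0.700·0.988) = 1.6885/1.6919 = 0.9980.

β = 0.998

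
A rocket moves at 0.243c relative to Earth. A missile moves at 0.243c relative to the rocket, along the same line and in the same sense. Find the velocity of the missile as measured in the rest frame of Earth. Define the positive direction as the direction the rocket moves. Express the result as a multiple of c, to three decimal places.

With v = 0.243 and u' = 0.243 (in units of c),
u = (u' + v)/(1 + u'v/c²):
u = (0.243 + 0.243) / (1 + 0.243·0.243) = 0.4860/1.0590 = 0.4589

0.459c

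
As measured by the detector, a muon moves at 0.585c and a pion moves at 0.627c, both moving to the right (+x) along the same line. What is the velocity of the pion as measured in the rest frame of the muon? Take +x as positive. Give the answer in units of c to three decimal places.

+0.066c

β_A = 0.585, β_B = 0.627.
Transform to A's frame with the inverse velocity-addition law: u' = (u − v)/(1 − uv/c²), taking u = β_B and v = β_A.
u' = (0.627 − 0.585) / (1 − (0.585)(0.627)) = 0.0420/0.6332 = 0.0663.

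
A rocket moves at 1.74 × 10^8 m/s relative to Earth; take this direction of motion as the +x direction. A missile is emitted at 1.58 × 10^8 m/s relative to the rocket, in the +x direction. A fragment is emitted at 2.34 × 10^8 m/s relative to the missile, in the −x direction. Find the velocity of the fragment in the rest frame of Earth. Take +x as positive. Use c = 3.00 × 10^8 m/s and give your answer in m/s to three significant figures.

Apply u = (u' + v)/(1 + u'v/c²) successively, working outward toward Earth.
(Dividing each given speed by c = 3.00 × 10^8 m/s to work in units of c.)
Start: velocity of the rocket relative to Earth = 0.5800c.
Compose with the missile (u' = 0.527 in the rocket frame): u_1 = (0.527 + 0.580) / (1 + 0.527·0.580) = 1.1067/1.3055 = 0.8477.
Compose with the fragment (u' = -0.780 in the missile frame): u_2 = (-0.780 + 0.848) / (1 + (-0.780)·0.848) = 0.0677/0.3388 = 0.1999.
So u = 0.1999 × 3.00 × 10^8 m/s.

+6.00 × 10^7 m/s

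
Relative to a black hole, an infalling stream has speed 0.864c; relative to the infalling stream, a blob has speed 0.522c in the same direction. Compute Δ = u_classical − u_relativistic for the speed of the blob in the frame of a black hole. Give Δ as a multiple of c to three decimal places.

Galilean: u_cl = 0.522 + 0.864 = 1.3860.
Relativistic: u_rel = (0.522 + 0.864) / (1 + 0.522·0.864) = 1.3860/1.4510 = 0.9552.
Δ = 1.3860 − 0.9552 = 0.4308.
(The classical prediction exceeds c; the relativistic result does not.)

Δ = 0.431c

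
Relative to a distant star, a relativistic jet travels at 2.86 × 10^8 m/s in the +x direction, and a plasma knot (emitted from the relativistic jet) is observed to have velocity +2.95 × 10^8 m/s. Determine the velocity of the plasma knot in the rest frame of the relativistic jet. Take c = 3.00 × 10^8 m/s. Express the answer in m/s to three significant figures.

v = 0.953c, u = 0.983c.
Invert the composition law: u' = (u − v)/(1 − uv/c²).
u' = (0.983 − 0.953) / (1 − (0.983)(0.953)) = 0.0300/0.0626 = 0.4796.
u' = 0.4796 × 3.00 × 10^8 m/s.

+1.44 × 10^8 m/s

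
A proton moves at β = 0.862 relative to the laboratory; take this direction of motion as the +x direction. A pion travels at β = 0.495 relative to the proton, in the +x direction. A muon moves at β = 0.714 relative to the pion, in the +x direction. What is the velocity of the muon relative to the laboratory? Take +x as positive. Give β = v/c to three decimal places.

β = 0.992

Apply u = (u' + v)/(1 + u'v/c²) successively, working outward toward the laboratory.
Start: velocity of the proton relative to the laboratory = 0.8620c.
Compose with the pion (u' = 0.495 in the proton frame): u_1 = (0.495 + 0.862) / (1 + 0.495·0.862) = 1.3570/1.4267 = 0.9512.
Compose with the muon (u' = 0.714 in the pion frame): u_2 = (0.714 + 0.951) / (1 + 0.714·0.951) = 1.6652/1.6791 = 0.9917.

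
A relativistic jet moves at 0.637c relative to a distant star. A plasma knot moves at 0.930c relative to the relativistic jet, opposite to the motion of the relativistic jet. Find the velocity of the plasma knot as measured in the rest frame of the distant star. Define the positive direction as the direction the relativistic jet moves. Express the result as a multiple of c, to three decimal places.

With v = 0.637 and u' = -0.930 (in units of c),
u = (u' + v)/(1 + u'v/c²):
u = (-0.930 + 0.637) / (1 + (-0.930)·0.637) = -0.2930/0.4076 = -0.7189
(Galilean addition would give -0.293c.)

-0.719c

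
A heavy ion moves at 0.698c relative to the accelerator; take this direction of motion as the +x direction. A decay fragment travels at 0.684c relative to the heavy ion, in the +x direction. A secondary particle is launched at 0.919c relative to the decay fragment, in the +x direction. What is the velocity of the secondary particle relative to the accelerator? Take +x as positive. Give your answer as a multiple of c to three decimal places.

0.997c

Apply u = (u' + v)/(1 + u'v/c²) successively, working outward toward the accelerator.
Start: velocity of the heavy ion relative to the accelerator = 0.6980c.
Compose with the decay fragment (u' = 0.684 in the heavy ion frame): u_1 = (0.684 + 0.698) / (1 + 0.684·0.698) = 1.3820/1.4774 = 0.9354.
Compose with the secondary particle (u' = 0.919 in the decay fragment frame): u_2 = (0.919 + 0.935) / (1 + 0.919·0.935) = 1.8544/1.8596 = 0.9972.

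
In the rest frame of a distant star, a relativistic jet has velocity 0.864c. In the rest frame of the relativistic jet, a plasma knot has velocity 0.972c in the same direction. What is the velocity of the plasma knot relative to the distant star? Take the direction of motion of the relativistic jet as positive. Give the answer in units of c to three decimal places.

0.998c

With v = 0.864 and u' = 0.972 (in units of c),
u = (u' + v)/(1 + u'v/c²):
u = (0.972 + 0.864) / (1 + 0.972·0.864) = 1.8360/1.8398 = 0.9979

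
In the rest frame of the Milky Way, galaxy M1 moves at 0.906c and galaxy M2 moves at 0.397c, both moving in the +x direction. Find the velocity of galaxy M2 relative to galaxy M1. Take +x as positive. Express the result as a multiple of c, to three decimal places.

-0.795c

β_A = 0.906, β_B = 0.397.
Transform to A's frame with the inverse velocity-addition law: u' = (u − v)/(1 − uv/c²), taking u = β_B and v = β_A.
u' = (0.397 − 0.906) / (1 − (0.906)(0.397)) = -0.5090/0.6403 = -0.7949.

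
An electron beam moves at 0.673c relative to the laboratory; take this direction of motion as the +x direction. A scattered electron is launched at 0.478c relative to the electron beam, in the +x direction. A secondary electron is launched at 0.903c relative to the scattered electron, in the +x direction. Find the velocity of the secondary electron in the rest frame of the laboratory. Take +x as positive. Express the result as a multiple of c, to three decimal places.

Apply u = (u' + v)/(1 + u'v/c²) successively, working outward toward the laboratory.
Start: velocity of the electron beam relative to the laboratory = 0.6730c.
Compose with the scattered electron (u' = 0.478 in the electron beam frame): u_1 = (0.478 + 0.673) / (1 + 0.478·0.673) = 1.1510/1.3217 = 0.8709.
Compose with the secondary electron (u' = 0.903 in the scattered electron frame): u_2 = (0.903 + 0.871) / (1 + 0.903·0.871) = 1.7739/1.7864 = 0.9930.

0.993c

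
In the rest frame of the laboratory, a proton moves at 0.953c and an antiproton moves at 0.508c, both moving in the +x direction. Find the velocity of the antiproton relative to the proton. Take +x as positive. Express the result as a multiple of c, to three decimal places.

-0.863c

β_A = 0.953, β_B = 0.508.
Transform to A's frame with the inverse velocity-addition law: u' = (u − v)/(1 − uv/c²), taking u = β_B and v = β_A.
u' = (0.508 − 0.953) / (1 − (0.953)(0.508)) = -0.4450/0.5159 = -0.8626.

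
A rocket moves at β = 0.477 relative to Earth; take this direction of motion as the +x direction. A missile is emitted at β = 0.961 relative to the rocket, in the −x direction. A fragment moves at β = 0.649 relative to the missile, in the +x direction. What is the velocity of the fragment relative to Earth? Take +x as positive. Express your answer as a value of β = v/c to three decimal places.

β = -0.582

Apply u = (u' + v)/(1 + u'v/c²) successively, working outward toward Earth.
Start: velocity of the rocket relative to Earth = 0.4770c.
Compose with the missile (u' = -0.961 in the rocket frame): u_1 = (-0.961 + 0.477) / (1 + (-0.961)·0.477) = -0.4840/0.5416 = -0.8936.
Compose with the fragment (u' = 0.649 in the missile frame): u_2 = (0.649 + (-0.894)) / (1 + 0.649·(-0.894)) = -0.2446/0.4200 = -0.5824.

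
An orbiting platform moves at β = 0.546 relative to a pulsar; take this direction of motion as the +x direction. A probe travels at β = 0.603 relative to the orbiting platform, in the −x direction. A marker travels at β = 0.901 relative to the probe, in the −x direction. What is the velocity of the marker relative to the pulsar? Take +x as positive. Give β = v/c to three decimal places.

β = -0.916

Apply u = (u' + v)/(1 + u'v/c²) successively, working outward toward the pulsar.
Start: velocity of the orbiting platform relative to the pulsar = 0.5460c.
Compose with the probe (u' = -0.603 in the orbiting platform frame): u_1 = (-0.603 + 0.546) / (1 + (-0.603)·0.546) = -0.0570/0.6708 = -0.0850.
Compose with the marker (u' = -0.901 in the probe frame): u_2 = (-0.901 + (-0.085)) / (1 + (-0.901)·(-0.085)) = -0.9860/1.0766 = -0.9159.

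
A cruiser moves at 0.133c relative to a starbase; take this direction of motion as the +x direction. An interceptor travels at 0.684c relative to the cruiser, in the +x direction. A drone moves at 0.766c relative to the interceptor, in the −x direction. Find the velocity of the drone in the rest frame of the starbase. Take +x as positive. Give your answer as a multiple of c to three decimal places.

Apply u = (u' + v)/(1 + u'v/c²) successively, working outward toward the starbase.
Start: velocity of the cruiser relative to the starbase = 0.1330c.
Compose with the interceptor (u' = 0.684 in the cruiser frame): u_1 = (0.684 + 0.133) / (1 + 0.684·0.133) = 0.8170/1.0910 = 0.7489.
Compose with the drone (u' = -0.766 in the interceptor frame): u_2 = (-0.766 + 0.749) / (1 + (-0.766)·0.749) = -0.0171/0.4264 = -0.0402.

-0.040c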